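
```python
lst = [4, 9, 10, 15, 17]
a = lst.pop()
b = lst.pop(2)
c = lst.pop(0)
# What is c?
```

After line 1: lst = [4, 9, 10, 15, 17]
After line 2 (pop() -> a = 17): lst = [4, 9, 10, 15]
After line 3 (pop(2) -> b = 10): lst = [4, 9, 15]
After line 4 (pop(0) -> c = 4): lst = [9, 15]

4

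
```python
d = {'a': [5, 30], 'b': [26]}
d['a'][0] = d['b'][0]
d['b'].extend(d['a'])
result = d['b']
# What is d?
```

After line 1: d = {'a': [5, 30], 'b': [26]}
After line 2 (a[0] = b[0] = 26): d = {'a': [26, 30], 'b': [26]}
After line 3 (b.extend(a) appends [26, 30]): d = {'a': [26, 30], 'b': [26, 26, 30]}
After line 4: result = d['b'] = [26, 26, 30]

{'a': [26, 30], 'b': [26, 26, 30]}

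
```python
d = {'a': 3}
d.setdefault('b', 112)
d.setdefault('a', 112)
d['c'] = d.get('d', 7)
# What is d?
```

After line 1: d = {'a': 3}
After line 2 (setdefault adds 'b'=112): d = {'a': 3, 'b': 112}
After line 3 (setdefault 'a' no-op, already exists): d = {'a': 3, 'b': 112}
After line 4 (get('d', 7) returns default since 'd' not in d): d = {'a': 3, 'b': 112, 'c': 7}

{'a': 3, 'b': 112, 'c': 7}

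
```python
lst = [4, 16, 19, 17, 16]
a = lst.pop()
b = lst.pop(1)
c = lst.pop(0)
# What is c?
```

After line 1: lst = [4, 16, 19, 17, 16]
After line 2 (pop() -> a = 16): lst = [4, 16, 19, 17]
After line 3 (pop(1) -> b = 16): lst = [4, 19, 17]
After line 4 (pop(0) -> c = 4): lst = [19, 17]

4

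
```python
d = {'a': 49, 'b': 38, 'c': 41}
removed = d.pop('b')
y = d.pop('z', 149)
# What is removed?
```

After line 1: d = {'a': 49, 'b': 38, 'c': 41}
After line 2 (pop 'b' returns 38): d = {'a': 49, 'c': 41}, removed = 38
After line 3 (pop 'z' missing, returns default 149): d = {'a': 49, 'c': 41}, y = 149

38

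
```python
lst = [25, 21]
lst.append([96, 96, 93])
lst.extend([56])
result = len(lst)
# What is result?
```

After line 1: lst = [25, 21]
After line 2 (append adds [96, 96, 93] as single element): lst = [25, 21, [96, 96, 93]]
After line 3 (extend unpacks [56], adds 56): lst = [25, 21, [96, 96, 93], 56]
After line 4: result = len(lst) = 4

4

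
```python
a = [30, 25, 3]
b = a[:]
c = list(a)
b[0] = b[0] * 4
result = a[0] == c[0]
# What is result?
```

After line 1: a = [30, 25, 3]
After line 2 (b = a[:], copy): a = [30, 25, 3], b = [30, 25, 3]
After line 3 (c = list(a) is a copy, new object): c = [30, 25, 3]
After line 4 (b[0] = 30 * 4 = 120; only b mutates (copy)): a = [30, 25, 3], b = [120, 25, 3], c = [30, 25, 3]
After line 5 (a[0] = 30, c[0] = 30; result = True)

True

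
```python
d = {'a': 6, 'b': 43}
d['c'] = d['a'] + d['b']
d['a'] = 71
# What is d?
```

After line 1: d = {'a': 6, 'b': 43}
After line 2 (d['c'] = 6 + 43): d = {'a': 6, 'b': 43, 'c': 49}
After line 3: d = {'a': 71, 'b': 43, 'c': 49}

{'a': 71, 'b': 43, 'c': 49}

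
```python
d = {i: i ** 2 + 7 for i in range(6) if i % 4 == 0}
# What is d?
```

{0: 7, 4: 23}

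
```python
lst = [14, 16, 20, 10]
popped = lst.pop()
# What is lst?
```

[14, 16, 20]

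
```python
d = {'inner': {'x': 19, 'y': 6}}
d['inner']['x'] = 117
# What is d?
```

After line 1: d = {'inner': {'x': 19, 'y': 6}}
After line 2 (inner x overwritten): d = {'inner': {'x': 117, 'y': 6}}

{'inner': {'x': 117, 'y': 6}}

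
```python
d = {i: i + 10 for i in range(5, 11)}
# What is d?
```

{5: 15, 6: 16, 7: 17, 8: 18, 9: 19, 10: 20}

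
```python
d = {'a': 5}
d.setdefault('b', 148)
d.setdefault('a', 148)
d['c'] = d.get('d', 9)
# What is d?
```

After line 1: d = {'a': 5}
After line 2 (setdefault adds 'b'=148): d = {'a': 5, 'b': 148}
After line 3 (setdefault 'a' no-op, already exists): d = {'a': 5, 'b': 148}
After line 4 (get('d', 9) returns default since 'd' not in d): d = {'a': 5, 'b': 148, 'c': 9}

{'a': 5, 'b': 148, 'c': 9}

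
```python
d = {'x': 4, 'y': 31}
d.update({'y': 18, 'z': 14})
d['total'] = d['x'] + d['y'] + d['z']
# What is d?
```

After line 1: d = {'x': 4, 'y': 31}
After line 2 (y overwritten, z added): d = {'x': 4, 'y': 18, 'z': 14}
After line 3 (total = 4 + 18 + 14 = 36): d = {'x': 4, 'y': 18, 'z': 14, 'total': 36}

{'x': 4, 'y': 18, 'z': 14, 'total': 36}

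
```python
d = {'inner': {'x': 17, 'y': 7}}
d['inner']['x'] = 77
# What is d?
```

After line 1: d = {'inner': {'x': 17, 'y': 7}}
After line 2 (inner x overwritten): d = {'inner': {'x': 77, 'y': 7}}

{'inner': {'x': 77, 'y': 7}}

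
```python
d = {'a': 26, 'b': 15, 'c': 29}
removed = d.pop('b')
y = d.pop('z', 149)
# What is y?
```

After line 1: d = {'a': 26, 'b': 15, 'c': 29}
After line 2 (pop 'b' returns 15): d = {'a': 26, 'c': 29}, removed = 15
After line 3 (pop 'z' missing, returns default 149): d = {'a': 26, 'c': 29}, y = 149

149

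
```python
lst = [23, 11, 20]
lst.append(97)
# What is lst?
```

[23, 11, 20, 97]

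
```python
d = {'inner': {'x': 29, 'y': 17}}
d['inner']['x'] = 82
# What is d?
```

After line 1: d = {'inner': {'x': 29, 'y': 17}}
After line 2 (inner x overwritten): d = {'inner': {'x': 82, 'y': 17}}

{'inner': {'x': 82, 'y': 17}}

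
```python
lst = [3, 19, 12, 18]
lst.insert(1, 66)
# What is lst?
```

[3, 66, 19, 12, 18]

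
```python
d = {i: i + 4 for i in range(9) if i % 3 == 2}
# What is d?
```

{2: 6, 5: 9, 8: 12}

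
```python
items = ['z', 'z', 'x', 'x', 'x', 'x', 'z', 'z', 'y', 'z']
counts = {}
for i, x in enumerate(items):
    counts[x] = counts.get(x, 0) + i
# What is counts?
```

Initial: counts = {}, items = ['z', 'z', 'x', 'x', 'x', 'x', 'z', 'z', 'y', 'z']
i=0, x='z': counts = {'z': 0}
i=1, x='z': counts = {'z': 1}
i=2, x='x': counts = {'z': 1, 'x': 2}
i=3, x='x': counts = {'z': 1, 'x': 5}
i=4, x='x': counts = {'z': 1, 'x': 9}
i=5, x='x': counts = {'z': 1, 'x': 14}
i=6, x='z': counts = {'z': 7, 'x': 14}
i=7, x='z': counts = {'z': 14, 'x': 14}
i=8, x='y': counts = {'z': 14, 'x': 14, 'y': 8}
i=9, x='z': counts = {'z': 23, 'x': 14, 'y': 8}

{'z': 23, 'x': 14, 'y': 8}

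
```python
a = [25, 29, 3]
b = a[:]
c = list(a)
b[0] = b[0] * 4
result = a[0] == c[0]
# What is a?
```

After line 1: a = [25, 29, 3]
After line 2 (b = a[:], copy): a = [25, 29, 3], b = [25, 29, 3]
After line 3 (c = list(a) is a copy, new object): c = [25, 29, 3]
After line 4 (b[0] = 25 * 4 = 100; only b mutates (copy)): a = [25, 29, 3], b = [100, 29, 3], c = [25, 29, 3]
After line 5 (a[0] = 25, c[0] = 25; result = True)

[25, 29, 3]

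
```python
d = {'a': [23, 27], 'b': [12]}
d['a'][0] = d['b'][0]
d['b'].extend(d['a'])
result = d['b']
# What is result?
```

After line 1: d = {'a': [23, 27], 'b': [12]}
After line 2 (a[0] = b[0] = 12): d = {'a': [12, 27], 'b': [12]}
After line 3 (b.extend(a) appends [12, 27]): d = {'a': [12, 27], 'b': [12, 12, 27]}
After line 4: result = d['b'] = [12, 12, 27]

[12, 12, 27]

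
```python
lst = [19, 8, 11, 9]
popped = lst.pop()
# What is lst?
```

[19, 8, 11]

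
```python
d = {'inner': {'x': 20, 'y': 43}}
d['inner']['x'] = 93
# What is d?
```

After line 1: d = {'inner': {'x': 20, 'y': 43}}
After line 2 (inner x overwritten): d = {'inner': {'x': 93, 'y': 43}}

{'inner': {'x': 93, 'y': 43}}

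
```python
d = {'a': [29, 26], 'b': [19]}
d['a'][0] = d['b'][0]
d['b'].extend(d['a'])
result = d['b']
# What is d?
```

After line 1: d = {'a': [29, 26], 'b': [19]}
After line 2 (a[0] = b[0] = 19): d = {'a': [19, 26], 'b': [19]}
After line 3 (b.extend(a) appends [19, 26]): d = {'a': [19, 26], 'b': [19, 19, 26]}
After line 4: result = d['b'] = [19, 19, 26]

{'a': [19, 26], 'b': [19, 19, 26]}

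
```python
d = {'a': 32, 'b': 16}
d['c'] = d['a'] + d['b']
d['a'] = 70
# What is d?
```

After line 1: d = {'a': 32, 'b': 16}
After line 2 (d['c'] = 32 + 16): d = {'a': 32, 'b': 16, 'c': 48}
After line 3: d = {'a': 70, 'b': 16, 'c': 48}

{'a': 70, 'b': 16, 'c': 48}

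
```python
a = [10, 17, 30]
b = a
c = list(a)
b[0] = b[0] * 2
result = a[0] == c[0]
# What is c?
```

After line 1: a = [10, 17, 30]
After line 2 (b = a, alias): a = [10, 17, 30], b = [10, 17, 30]
After line 3 (c = list(a) is a copy, new object): c = [10, 17, 30]
After line 4 (b[0] = 10 * 2 = 20; mutates shared a/b): a = b = [20, 17, 30], c = [10, 17, 30]
After line 5 (a[0] = 20, c[0] = 10; result = False)

[10, 17, 30]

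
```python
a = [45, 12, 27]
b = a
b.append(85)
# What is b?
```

After line 1: a = [45, 12, 27]
After line 2 (b = a is an alias, same object): a = [45, 12, 27], b = [45, 12, 27]
After line 3 (b.append mutates the shared list): a = [45, 12, 27, 85], b = [45, 12, 27, 85]

[45, 12, 27, 85]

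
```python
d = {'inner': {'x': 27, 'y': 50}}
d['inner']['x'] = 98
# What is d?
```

After line 1: d = {'inner': {'x': 27, 'y': 50}}
After line 2 (inner x overwritten): d = {'inner': {'x': 98, 'y': 50}}

{'inner': {'x': 98, 'y': 50}}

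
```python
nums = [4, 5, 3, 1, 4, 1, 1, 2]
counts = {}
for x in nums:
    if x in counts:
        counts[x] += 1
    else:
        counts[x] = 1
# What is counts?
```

Initial: counts = {}, nums = [4, 5, 3, 1, 4, 1, 1, 2]
See 4: counts = {4: 1}
See 5: counts = {4: 1, 5: 1}
See 3: counts = {4: 1, 5: 1, 3: 1}
See 1: counts = {4: 1, 5: 1, 3: 1, 1: 1}
See 4: counts = {4: 2, 5: 1, 3: 1, 1: 1}
See 1: counts = {4: 2, 5: 1, 3: 1, 1: 2}
See 1: counts = {4: 2, 5: 1, 3: 1, 1: 3}
See 2: counts = {4: 2, 5: 1, 3: 1, 1: 3, 2: 1}

{4: 2, 5: 1, 3: 1, 1: 3, 2: 1}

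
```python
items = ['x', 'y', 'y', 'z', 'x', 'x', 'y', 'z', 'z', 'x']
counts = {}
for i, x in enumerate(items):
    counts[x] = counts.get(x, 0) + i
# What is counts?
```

Initial: counts = {}, items = ['x', 'y', 'y', 'z', 'x', 'x', 'y', 'z', 'z', 'x']
i=0, x='x': counts = {'x': 0}
i=1, x='y': counts = {'x': 0, 'y': 1}
i=2, x='y': counts = {'x': 0, 'y': 3}
i=3, x='z': counts = {'x': 0, 'y': 3, 'z': 3}
i=4, x='x': counts = {'x': 4, 'y': 3, 'z': 3}
i=5, x='x': counts = {'x': 9, 'y': 3, 'z': 3}
i=6, x='y': counts = {'x': 9, 'y': 9, 'z': 3}
i=7, x='z': counts = {'x': 9, 'y': 9, 'z': 10}
i=8, x='z': counts = {'x': 9, 'y': 9, 'z': 18}
i=9, x='x': counts = {'x': 18, 'y': 9, 'z': 18}

{'x': 18, 'y': 9, 'z': 18}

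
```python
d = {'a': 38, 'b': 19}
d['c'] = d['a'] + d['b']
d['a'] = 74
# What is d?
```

After line 1: d = {'a': 38, 'b': 19}
After line 2 (d['c'] = 38 + 19): d = {'a': 38, 'b': 19, 'c': 57}
After line 3: d = {'a': 74, 'b': 19, 'c': 57}

{'a': 74, 'b': 19, 'c': 57}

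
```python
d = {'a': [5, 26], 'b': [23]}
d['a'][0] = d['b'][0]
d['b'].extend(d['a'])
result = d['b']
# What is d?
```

After line 1: d = {'a': [5, 26], 'b': [23]}
After line 2 (a[0] = b[0] = 23): d = {'a': [23, 26], 'b': [23]}
After line 3 (b.extend(a) appends [23, 26]): d = {'a': [23, 26], 'b': [23, 23, 26]}
After line 4: result = d['b'] = [23, 23, 26]

{'a': [23, 26], 'b': [23, 23, 26]}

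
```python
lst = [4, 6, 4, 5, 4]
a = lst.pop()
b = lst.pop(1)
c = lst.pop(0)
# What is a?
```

After line 1: lst = [4, 6, 4, 5, 4]
After line 2 (pop() -> a = 4): lst = [4, 6, 4, 5]
After line 3 (pop(1) -> b = 6): lst = [4, 4, 5]
After line 4 (pop(0) -> c = 4): lst = [4, 5]

4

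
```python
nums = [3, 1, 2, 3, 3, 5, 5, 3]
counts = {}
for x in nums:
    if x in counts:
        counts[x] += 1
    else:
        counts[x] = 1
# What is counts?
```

Initial: counts = {}, nums = [3, 1, 2, 3, 3, 5, 5, 3]
See 3: counts = {3: 1}
See 1: counts = {3: 1, 1: 1}
See 2: counts = {3: 1, 1: 1, 2: 1}
See 3: counts = {3: 2, 1: 1, 2: 1}
See 3: counts = {3: 3, 1: 1, 2: 1}
See 5: counts = {3: 3, 1: 1, 2: 1, 5: 1}
See 5: counts = {3: 3, 1: 1, 2: 1, 5: 2}
See 3: counts = {3: 4, 1: 1, 2: 1, 5: 2}

{3: 4, 1: 1, 2: 1, 5: 2}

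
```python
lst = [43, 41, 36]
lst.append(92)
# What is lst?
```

[43, 41, 36, 92]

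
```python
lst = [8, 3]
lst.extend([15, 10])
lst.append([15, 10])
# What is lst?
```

After line 1: lst = [8, 3]
After line 2 (extend unpacks [15, 10]): lst = [8, 3, 15, 10]
After line 3 (append adds [15, 10] as single element): lst = [8, 3, 15, 10, [15, 10]]

[8, 3, 15, 10, [15, 10]]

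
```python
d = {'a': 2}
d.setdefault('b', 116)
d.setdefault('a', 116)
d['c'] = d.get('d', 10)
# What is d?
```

After line 1: d = {'a': 2}
After line 2 (setdefault adds 'b'=116): d = {'a': 2, 'b': 116}
After line 3 (setdefault 'a' no-op, already exists): d = {'a': 2, 'b': 116}
After line 4 (get('d', 10) returns default since 'd' not in d): d = {'a': 2, 'b': 116, 'c': 10}

{'a': 2, 'b': 116, 'c': 10}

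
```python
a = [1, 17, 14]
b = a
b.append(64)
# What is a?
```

After line 1: a = [1, 17, 14]
After line 2 (b = a is an alias, same object): a = [1, 17, 14], b = [1, 17, 14]
After line 3 (b.append mutates the shared list): a = [1, 17, 14, 64], b = [1, 17, 14, 64]

[1, 17, 14, 64]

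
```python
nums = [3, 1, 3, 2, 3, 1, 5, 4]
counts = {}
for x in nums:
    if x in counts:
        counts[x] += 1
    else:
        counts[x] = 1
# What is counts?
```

Initial: counts = {}, nums = [3, 1, 3, 2, 3, 1, 5, 4]
See 3: counts = {3: 1}
See 1: counts = {3: 1, 1: 1}
See 3: counts = {3: 2, 1: 1}
See 2: counts = {3: 2, 1: 1, 2: 1}
See 3: counts = {3: 3, 1: 1, 2: 1}
See 1: counts = {3: 3, 1: 2, 2: 1}
See 5: counts = {3: 3, 1: 2, 2: 1, 5: 1}
See 4: counts = {3: 3, 1: 2, 2: 1, 5: 1, 4: 1}

{3: 3, 1: 2, 2: 1, 5: 1, 4: 1}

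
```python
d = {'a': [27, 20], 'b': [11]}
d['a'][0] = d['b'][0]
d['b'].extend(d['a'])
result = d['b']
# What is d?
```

After line 1: d = {'a': [27, 20], 'b': [11]}
After line 2 (a[0] = b[0] = 11): d = {'a': [11, 20], 'b': [11]}
After line 3 (b.extend(a) appends [11, 20]): d = {'a': [11, 20], 'b': [11, 11, 20]}
After line 4: result = d['b'] = [11, 11, 20]

{'a': [11, 20], 'b': [11, 11, 20]}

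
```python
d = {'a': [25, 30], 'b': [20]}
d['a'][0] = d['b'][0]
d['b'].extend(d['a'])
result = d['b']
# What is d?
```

After line 1: d = {'a': [25, 30], 'b': [20]}
After line 2 (a[0] = b[0] = 20): d = {'a': [20, 30], 'b': [20]}
After line 3 (b.extend(a) appends [20, 30]): d = {'a': [20, 30], 'b': [20, 20, 30]}
After line 4: result = d['b'] = [20, 20, 30]

{'a': [20, 30], 'b': [20, 20, 30]}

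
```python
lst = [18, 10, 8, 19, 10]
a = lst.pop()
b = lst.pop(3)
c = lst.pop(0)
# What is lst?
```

After line 1: lst = [18, 10, 8, 19, 10]
After line 2 (pop() -> a = 10): lst = [18, 10, 8, 19]
After line 3 (pop(3) -> b = 19): lst = [18, 10, 8]
After line 4 (pop(0) -> c = 18): lst = [10, 8]

[10, 8]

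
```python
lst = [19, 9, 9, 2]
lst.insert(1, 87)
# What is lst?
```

[19, 87, 9, 9, 2]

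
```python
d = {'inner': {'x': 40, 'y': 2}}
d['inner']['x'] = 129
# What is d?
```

After line 1: d = {'inner': {'x': 40, 'y': 2}}
After line 2 (inner x overwritten): d = {'inner': {'x': 129, 'y': 2}}

{'inner': {'x': 129, 'y': 2}}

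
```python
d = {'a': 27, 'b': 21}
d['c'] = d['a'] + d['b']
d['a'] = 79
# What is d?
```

After line 1: d = {'a': 27, 'b': 21}
After line 2 (d['c'] = 27 + 21): d = {'a': 27, 'b': 21, 'c': 48}
After line 3: d = {'a': 79, 'b': 21, 'c': 48}

{'a': 79, 'b': 21, 'c': 48}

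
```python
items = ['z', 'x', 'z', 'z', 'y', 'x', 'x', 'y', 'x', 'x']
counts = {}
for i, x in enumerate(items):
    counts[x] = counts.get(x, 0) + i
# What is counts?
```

Initial: counts = {}, items = ['z', 'x', 'z', 'z', 'y', 'x', 'x', 'y', 'x', 'x']
i=0, x='z': counts = {'z': 0}
i=1, x='x': counts = {'z': 0, 'x': 1}
i=2, x='z': counts = {'z': 2, 'x': 1}
i=3, x='z': counts = {'z': 5, 'x': 1}
i=4, x='y': counts = {'z': 5, 'x': 1, 'y': 4}
i=5, x='x': counts = {'z': 5, 'x': 6, 'y': 4}
i=6, x='x': counts = {'z': 5, 'x': 12, 'y': 4}
i=7, x='y': counts = {'z': 5, 'x': 12, 'y': 11}
i=8, x='x': counts = {'z': 5, 'x': 20, 'y': 11}
i=9, x='x': counts = {'z': 5, 'x': 29, 'y': 11}

{'z': 5, 'x': 29, 'y': 11}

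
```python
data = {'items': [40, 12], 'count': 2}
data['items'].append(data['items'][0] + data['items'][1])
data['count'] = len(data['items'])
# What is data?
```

After line 1: data = {'items': [40, 12], 'count': 2}
After line 2 (append 40 + 12 = 52): data = {'items': [40, 12, 52], 'count': 2}
After line 3 (count = len(items) = 3): data = {'items': [40, 12, 52], 'count': 3}

{'items': [40, 12, 52], 'count': 3}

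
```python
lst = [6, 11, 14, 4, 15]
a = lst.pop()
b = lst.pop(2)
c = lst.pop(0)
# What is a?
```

After line 1: lst = [6, 11, 14, 4, 15]
After line 2 (pop() -> a = 15): lst = [6, 11, 14, 4]
After line 3 (pop(2) -> b = 14): lst = [6, 11, 4]
After line 4 (pop(0) -> c = 6): lst = [11, 4]

15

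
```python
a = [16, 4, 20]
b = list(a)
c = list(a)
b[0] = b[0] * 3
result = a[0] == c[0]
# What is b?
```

After line 1: a = [16, 4, 20]
After line 2 (b = list(a), copy): a = [16, 4, 20], b = [16, 4, 20]
After line 3 (c = list(a) is a copy, new object): c = [16, 4, 20]
After line 4 (b[0] = 16 * 3 = 48; only b mutates (copy)): a = [16, 4, 20], b = [48, 4, 20], c = [16, 4, 20]
After line 5 (a[0] = 16, c[0] = 16; result = True)

[48, 4, 20]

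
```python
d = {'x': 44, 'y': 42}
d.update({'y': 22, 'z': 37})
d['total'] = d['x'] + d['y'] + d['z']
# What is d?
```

After line 1: d = {'x': 44, 'y': 42}
After line 2 (y overwritten, z added): d = {'x': 44, 'y': 22, 'z': 37}
After line 3 (total = 44 + 22 + 37 = 103): d = {'x': 44, 'y': 22, 'z': 37, 'total': 103}

{'x': 44, 'y': 22, 'z': 37, 'total': 103}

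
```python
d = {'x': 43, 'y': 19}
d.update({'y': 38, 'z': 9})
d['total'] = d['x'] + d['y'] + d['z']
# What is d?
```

After line 1: d = {'x': 43, 'y': 19}
After line 2 (y overwritten, z added): d = {'x': 43, 'y': 38, 'z': 9}
After line 3 (total = 43 + 38 + 9 = 90): d = {'x': 43, 'y': 38, 'z': 9, 'total': 90}

{'x': 43, 'y': 38, 'z': 9, 'total': 90}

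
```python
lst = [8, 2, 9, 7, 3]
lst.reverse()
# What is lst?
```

[3, 7, 9, 2, 8]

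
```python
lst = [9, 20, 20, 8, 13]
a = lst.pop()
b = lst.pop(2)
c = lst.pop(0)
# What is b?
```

After line 1: lst = [9, 20, 20, 8, 13]
After line 2 (pop() -> a = 13): lst = [9, 20, 20, 8]
After line 3 (pop(2) -> b = 20): lst = [9, 20, 8]
After line 4 (pop(0) -> c = 9): lst = [20, 8]

20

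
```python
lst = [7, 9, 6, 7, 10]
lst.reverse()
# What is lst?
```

[10, 7, 6, 9, 7]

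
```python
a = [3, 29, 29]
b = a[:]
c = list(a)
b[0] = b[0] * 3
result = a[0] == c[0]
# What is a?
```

After line 1: a = [3, 29, 29]
After line 2 (b = a[:], copy): a = [3, 29, 29], b = [3, 29, 29]
After line 3 (c = list(a) is a copy, new object): c = [3, 29, 29]
After line 4 (b[0] = 3 * 3 = 9; only b mutates (copy)): a = [3, 29, 29], b = [9, 29, 29], c = [3, 29, 29]
After line 5 (a[0] = 3, c[0] = 3; result = True)

[3, 29, 29]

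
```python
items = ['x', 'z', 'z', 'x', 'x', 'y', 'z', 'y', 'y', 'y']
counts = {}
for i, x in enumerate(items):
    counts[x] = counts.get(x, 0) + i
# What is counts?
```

Initial: counts = {}, items = ['x', 'z', 'z', 'x', 'x', 'y', 'z', 'y', 'y', 'y']
i=0, x='x': counts = {'x': 0}
i=1, x='z': counts = {'x': 0, 'z': 1}
i=2, x='z': counts = {'x': 0, 'z': 3}
i=3, x='x': counts = {'x': 3, 'z': 3}
i=4, x='x': counts = {'x': 7, 'z': 3}
i=5, x='y': counts = {'x': 7, 'z': 3, 'y': 5}
i=6, x='z': counts = {'x': 7, 'z': 9, 'y': 5}
i=7, x='y': counts = {'x': 7, 'z': 9, 'y': 12}
i=8, x='y': counts = {'x': 7, 'z': 9, 'y': 20}
i=9, x='y': counts = {'x': 7, 'z': 9, 'y': 29}

{'x': 7, 'z': 9, 'y': 29}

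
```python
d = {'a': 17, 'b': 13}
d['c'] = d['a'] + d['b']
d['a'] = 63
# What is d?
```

After line 1: d = {'a': 17, 'b': 13}
After line 2 (d['c'] = 17 + 13): d = {'a': 17, 'b': 13, 'c': 30}
After line 3: d = {'a': 63, 'b': 13, 'c': 30}

{'a': 63, 'b': 13, 'c': 30}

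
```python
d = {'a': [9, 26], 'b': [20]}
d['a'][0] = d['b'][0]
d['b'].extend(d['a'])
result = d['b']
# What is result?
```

After line 1: d = {'a': [9, 26], 'b': [20]}
After line 2 (a[0] = b[0] = 20): d = {'a': [20, 26], 'b': [20]}
After line 3 (b.extend(a) appends [20, 26]): d = {'a': [20, 26], 'b': [20, 20, 26]}
After line 4: result = d['b'] = [20, 20, 26]

[20, 20, 26]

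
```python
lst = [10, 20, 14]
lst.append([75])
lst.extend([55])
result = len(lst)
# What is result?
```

After line 1: lst = [10, 20, 14]
After line 2 (append adds [75] as single element): lst = [10, 20, 14, [75]]
After line 3 (extend unpacks [55], adds 55): lst = [10, 20, 14, [75], 55]
After line 4: result = len(lst) = 5

5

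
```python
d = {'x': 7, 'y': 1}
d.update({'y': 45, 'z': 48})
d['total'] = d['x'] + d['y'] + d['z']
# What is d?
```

After line 1: d = {'x': 7, 'y': 1}
After line 2 (y overwritten, z added): d = {'x': 7, 'y': 45, 'z': 48}
After line 3 (total = 7 + 45 + 48 = 100): d = {'x': 7, 'y': 45, 'z': 48, 'total': 100}

{'x': 7, 'y': 45, 'z': 48, 'total': 100}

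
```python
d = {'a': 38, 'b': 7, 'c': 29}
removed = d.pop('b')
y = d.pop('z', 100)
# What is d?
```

After line 1: d = {'a': 38, 'b': 7, 'c': 29}
After line 2 (pop 'b' returns 7): d = {'a': 38, 'c': 29}, removed = 7
After line 3 (pop 'z' missing, returns default 100): d = {'a': 38, 'c': 29}, y = 100

{'a': 38, 'c': 29}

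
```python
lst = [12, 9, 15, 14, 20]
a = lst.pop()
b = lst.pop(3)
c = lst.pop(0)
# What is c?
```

After line 1: lst = [12, 9, 15, 14, 20]
After line 2 (pop() -> a = 20): lst = [12, 9, 15, 14]
After line 3 (pop(3) -> b = 14): lst = [12, 9, 15]
After line 4 (pop(0) -> c = 12): lst = [9, 15]

12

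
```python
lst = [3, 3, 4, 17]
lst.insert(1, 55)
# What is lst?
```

[3, 55, 3, 4, 17]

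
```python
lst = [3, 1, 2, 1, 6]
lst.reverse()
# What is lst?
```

[6, 1, 2, 1, 3]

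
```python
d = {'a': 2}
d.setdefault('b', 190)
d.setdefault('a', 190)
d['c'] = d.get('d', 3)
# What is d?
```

After line 1: d = {'a': 2}
After line 2 (setdefault adds 'b'=190): d = {'a': 2, 'b': 190}
After line 3 (setdefault 'a' no-op, already exists): d = {'a': 2, 'b': 190}
After line 4 (get('d', 3) returns default since 'd' not in d): d = {'a': 2, 'b': 190, 'c': 3}

{'a': 2, 'b': 190, 'c': 3}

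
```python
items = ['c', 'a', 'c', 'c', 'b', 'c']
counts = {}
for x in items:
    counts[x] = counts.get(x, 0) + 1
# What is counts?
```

Initial: counts = {}, items = ['c', 'a', 'c', 'c', 'b', 'c']
See 'c': counts = {'c': 1}
See 'a': counts = {'c': 1, 'a': 1}
See 'c': counts = {'c': 2, 'a': 1}
See 'c': counts = {'c': 3, 'a': 1}
See 'b': counts = {'c': 3, 'a': 1, 'b': 1}
See 'c': counts = {'c': 4, 'a': 1, 'b': 1}

{'c': 4, 'a': 1, 'b': 1}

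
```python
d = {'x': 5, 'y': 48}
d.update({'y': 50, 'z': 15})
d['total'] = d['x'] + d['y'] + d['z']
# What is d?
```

After line 1: d = {'x': 5, 'y': 48}
After line 2 (y overwritten, z added): d = {'x': 5, 'y': 50, 'z': 15}
After line 3 (total = 5 + 50 + 15 = 70): d = {'x': 5, 'y': 50, 'z': 15, 'total': 70}

{'x': 5, 'y': 50, 'z': 15, 'total': 70}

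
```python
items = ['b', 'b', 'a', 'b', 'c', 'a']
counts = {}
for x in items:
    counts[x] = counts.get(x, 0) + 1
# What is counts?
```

Initial: counts = {}, items = ['b', 'b', 'a', 'b', 'c', 'a']
See 'b': counts = {'b': 1}
See 'b': counts = {'b': 2}
See 'a': counts = {'b': 2, 'a': 1}
See 'b': counts = {'b': 3, 'a': 1}
See 'c': counts = {'b': 3, 'a': 1, 'c': 1}
See 'a': counts = {'b': 3, 'a': 2, 'c': 1}

{'b': 3, 'a': 2, 'c': 1}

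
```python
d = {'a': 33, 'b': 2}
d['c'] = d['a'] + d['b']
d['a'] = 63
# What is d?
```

After line 1: d = {'a': 33, 'b': 2}
After line 2 (d['c'] = 33 + 2): d = {'a': 33, 'b': 2, 'c': 35}
After line 3: d = {'a': 63, 'b': 2, 'c': 35}

{'a': 63, 'b': 2, 'c': 35}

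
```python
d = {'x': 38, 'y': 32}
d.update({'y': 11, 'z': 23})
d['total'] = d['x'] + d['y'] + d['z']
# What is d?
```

After line 1: d = {'x': 38, 'y': 32}
After line 2 (y overwritten, z added): d = {'x': 38, 'y': 11, 'z': 23}
After line 3 (total = 38 + 11 + 23 = 72): d = {'x': 38, 'y': 11, 'z': 23, 'total': 72}

{'x': 38, 'y': 11, 'z': 23, 'total': 72}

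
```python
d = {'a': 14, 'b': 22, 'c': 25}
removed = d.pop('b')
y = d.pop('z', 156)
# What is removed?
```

After line 1: d = {'a': 14, 'b': 22, 'c': 25}
After line 2 (pop 'b' returns 22): d = {'a': 14, 'c': 25}, removed = 22
After line 3 (pop 'z' missing, returns default 156): d = {'a': 14, 'c': 25}, y = 156

22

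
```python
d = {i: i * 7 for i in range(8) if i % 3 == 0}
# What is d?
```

{0: 0, 3: 21, 6: 42}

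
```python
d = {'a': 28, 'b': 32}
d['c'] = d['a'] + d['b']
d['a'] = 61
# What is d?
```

After line 1: d = {'a': 28, 'b': 32}
After line 2 (d['c'] = 28 + 32): d = {'a': 28, 'b': 32, 'c': 60}
After line 3: d = {'a': 61, 'b': 32, 'c': 60}

{'a': 61, 'b': 32, 'c': 60}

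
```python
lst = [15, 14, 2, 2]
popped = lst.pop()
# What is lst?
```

[15, 14, 2]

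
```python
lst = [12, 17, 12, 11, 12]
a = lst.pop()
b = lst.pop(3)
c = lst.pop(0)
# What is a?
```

After line 1: lst = [12, 17, 12, 11, 12]
After line 2 (pop() -> a = 12): lst = [12, 17, 12, 11]
After line 3 (pop(3) -> b = 11): lst = [12, 17, 12]
After line 4 (pop(0) -> c = 12): lst = [17, 12]

12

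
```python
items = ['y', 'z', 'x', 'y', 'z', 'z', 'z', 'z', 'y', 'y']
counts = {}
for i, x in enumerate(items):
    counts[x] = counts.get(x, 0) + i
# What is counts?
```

Initial: counts = {}, items = ['y', 'z', 'x', 'y', 'z', 'z', 'z', 'z', 'y', 'y']
i=0, x='y': counts = {'y': 0}
i=1, x='z': counts = {'y': 0, 'z': 1}
i=2, x='x': counts = {'y': 0, 'z': 1, 'x': 2}
i=3, x='y': counts = {'y': 3, 'z': 1, 'x': 2}
i=4, x='z': counts = {'y': 3, 'z': 5, 'x': 2}
i=5, x='z': counts = {'y': 3, 'z': 10, 'x': 2}
i=6, x='z': counts = {'y': 3, 'z': 16, 'x': 2}
i=7, x='z': counts = {'y': 3, 'z': 23, 'x': 2}
i=8, x='y': counts = {'y': 11, 'z': 23, 'x': 2}
i=9, x='y': counts = {'y': 20, 'z': 23, 'x': 2}

{'y': 20, 'z': 23, 'x': 2}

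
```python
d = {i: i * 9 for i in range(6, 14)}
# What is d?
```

{6: 54, 7: 63, 8: 72, 9: 81, 10: 90, 11: 99, 12: 108, 13: 117}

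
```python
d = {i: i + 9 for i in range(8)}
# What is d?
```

{0: 9, 1: 10, 2: 11, 3: 12, 4: 13, 5: 14, 6: 15, 7: 16}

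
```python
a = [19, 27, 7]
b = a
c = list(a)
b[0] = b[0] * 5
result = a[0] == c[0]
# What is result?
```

After line 1: a = [19, 27, 7]
After line 2 (b = a, alias): a = [19, 27, 7], b = [19, 27, 7]
After line 3 (c = list(a) is a copy, new object): c = [19, 27, 7]
After line 4 (b[0] = 19 * 5 = 95; mutates shared a/b): a = b = [95, 27, 7], c = [19, 27, 7]
After line 5 (a[0] = 95, c[0] = 19; result = False)

False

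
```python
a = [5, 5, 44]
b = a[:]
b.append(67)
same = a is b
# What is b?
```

After line 1: a = [5, 5, 44]
After line 2 (b = a[:] is a shallow copy, new object): a = [5, 5, 44], b = [5, 5, 44]
After line 3 (append only mutates b): a = [5, 5, 44], b = [5, 5, 44, 67]
After line 4 (same = a is b; different objects -> False): same = False

[5, 5, 44, 67]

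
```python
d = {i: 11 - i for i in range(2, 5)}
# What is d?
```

{2: 9, 3: 8, 4: 7}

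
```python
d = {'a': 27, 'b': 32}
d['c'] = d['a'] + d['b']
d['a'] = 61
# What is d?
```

After line 1: d = {'a': 27, 'b': 32}
After line 2 (d['c'] = 27 + 32): d = {'a': 27, 'b': 32, 'c': 59}
After line 3: d = {'a': 61, 'b': 32, 'c': 59}

{'a': 61, 'b': 32, 'c': 59}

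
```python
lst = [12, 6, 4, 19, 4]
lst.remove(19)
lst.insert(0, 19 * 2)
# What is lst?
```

After line 1: lst = [12, 6, 4, 19, 4]
After line 2 (remove first 19): lst = [12, 6, 4, 4]
After line 3 (insert 38 at index 0): lst = [38, 12, 6, 4, 4]

[38, 12, 6, 4, 4]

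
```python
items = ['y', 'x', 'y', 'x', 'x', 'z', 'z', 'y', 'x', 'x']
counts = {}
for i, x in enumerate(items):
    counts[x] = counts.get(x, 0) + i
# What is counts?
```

Initial: counts = {}, items = ['y', 'x', 'y', 'x', 'x', 'z', 'z', 'y', 'x', 'x']
i=0, x='y': counts = {'y': 0}
i=1, x='x': counts = {'y': 0, 'x': 1}
i=2, x='y': counts = {'y': 2, 'x': 1}
i=3, x='x': counts = {'y': 2, 'x': 4}
i=4, x='x': counts = {'y': 2, 'x': 8}
i=5, x='z': counts = {'y': 2, 'x': 8, 'z': 5}
i=6, x='z': counts = {'y': 2, 'x': 8, 'z': 11}
i=7, x='y': counts = {'y': 9, 'x': 8, 'z': 11}
i=8, x='x': counts = {'y': 9, 'x': 16, 'z': 11}
i=9, x='x': counts = {'y': 9, 'x': 25, 'z': 11}

{'y': 9, 'x': 25, 'z': 11}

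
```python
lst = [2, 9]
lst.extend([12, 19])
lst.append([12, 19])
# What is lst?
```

After line 1: lst = [2, 9]
After line 2 (extend unpacks [12, 19]): lst = [2, 9, 12, 19]
After line 3 (append adds [12, 19] as single element): lst = [2, 9, 12, 19, [12, 19]]

[2, 9, 12, 19, [12, 19]]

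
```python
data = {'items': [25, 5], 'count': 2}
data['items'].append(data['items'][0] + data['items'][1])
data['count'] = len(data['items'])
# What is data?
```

After line 1: data = {'items': [25, 5], 'count': 2}
After line 2 (append 25 + 5 = 30): data = {'items': [25, 5, 30], 'count': 2}
After line 3 (count = len(items) = 3): data = {'items': [25, 5, 30], 'count': 3}

{'items': [25, 5, 30], 'count': 3}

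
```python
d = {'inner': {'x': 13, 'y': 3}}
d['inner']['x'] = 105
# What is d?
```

After line 1: d = {'inner': {'x': 13, 'y': 3}}
After line 2 (inner x overwritten): d = {'inner': {'x': 105, 'y': 3}}

{'inner': {'x': 105, 'y': 3}}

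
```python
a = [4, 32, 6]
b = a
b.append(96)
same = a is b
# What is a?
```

After line 1: a = [4, 32, 6]
After line 2 (b = a is an alias, same object): a = [4, 32, 6], b = [4, 32, 6]
After line 3 (b.append mutates the shared list): a = [4, 32, 6, 96], b = [4, 32, 6, 96]
After line 4 (same = a is b; same object -> True): same = True

[4, 32, 6, 96]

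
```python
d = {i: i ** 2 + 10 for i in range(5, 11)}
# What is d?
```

{5: 35, 6: 46, 7: 59, 8: 74, 9: 91, 10: 110}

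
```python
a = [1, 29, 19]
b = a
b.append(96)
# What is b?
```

After line 1: a = [1, 29, 19]
After line 2 (b = a is an alias, same object): a = [1, 29, 19], b = [1, 29, 19]
After line 3 (b.append mutates the shared list): a = [1, 29, 19, 96], b = [1, 29, 19, 96]

[1, 29, 19, 96]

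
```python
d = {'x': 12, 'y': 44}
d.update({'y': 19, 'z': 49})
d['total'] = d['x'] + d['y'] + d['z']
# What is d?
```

After line 1: d = {'x': 12, 'y': 44}
After line 2 (y overwritten, z added): d = {'x': 12, 'y': 19, 'z': 49}
After line 3 (total = 12 + 19 + 49 = 80): d = {'x': 12, 'y': 19, 'z': 49, 'total': 80}

{'x': 12, 'y': 19, 'z': 49, 'total': 80}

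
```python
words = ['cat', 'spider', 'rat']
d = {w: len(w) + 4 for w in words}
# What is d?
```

{'cat': 7, 'spider': 10, 'rat': 7}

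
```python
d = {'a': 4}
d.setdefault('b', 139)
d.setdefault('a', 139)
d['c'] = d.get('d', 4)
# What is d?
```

After line 1: d = {'a': 4}
After line 2 (setdefault adds 'b'=139): d = {'a': 4, 'b': 139}
After line 3 (setdefault 'a' no-op, already exists): d = {'a': 4, 'b': 139}
After line 4 (get('d', 4) returns default since 'd' not in d): d = {'a': 4, 'b': 139, 'c': 4}

{'a': 4, 'b': 139, 'c': 4}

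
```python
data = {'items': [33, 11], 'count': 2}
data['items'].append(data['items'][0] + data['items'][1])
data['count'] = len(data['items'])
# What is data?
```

After line 1: data = {'items': [33, 11], 'count': 2}
After line 2 (append 33 + 11 = 44): data = {'items': [33, 11, 44], 'count': 2}
After line 3 (count = len(items) = 3): data = {'items': [33, 11, 44], 'count': 3}

{'items': [33, 11, 44], 'count': 3}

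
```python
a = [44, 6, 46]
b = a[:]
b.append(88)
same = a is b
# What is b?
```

After line 1: a = [44, 6, 46]
After line 2 (b = a[:] is a shallow copy, new object): a = [44, 6, 46], b = [44, 6, 46]
After line 3 (append only mutates b): a = [44, 6, 46], b = [44, 6, 46, 88]
After line 4 (same = a is b; different objects -> False): same = False

[44, 6, 46, 88]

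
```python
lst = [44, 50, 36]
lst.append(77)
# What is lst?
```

[44, 50, 36, 77]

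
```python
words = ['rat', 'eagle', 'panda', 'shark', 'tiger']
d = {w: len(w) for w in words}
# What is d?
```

{'rat': 3, 'eagle': 5, 'panda': 5, 'shark': 5, 'tiger': 5}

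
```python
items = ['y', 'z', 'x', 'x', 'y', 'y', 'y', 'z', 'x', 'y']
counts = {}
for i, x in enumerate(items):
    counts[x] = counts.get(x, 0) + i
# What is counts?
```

Initial: counts = {}, items = ['y', 'z', 'x', 'x', 'y', 'y', 'y', 'z', 'x', 'y']
i=0, x='y': counts = {'y': 0}
i=1, x='z': counts = {'y': 0, 'z': 1}
i=2, x='x': counts = {'y': 0, 'z': 1, 'x': 2}
i=3, x='x': counts = {'y': 0, 'z': 1, 'x': 5}
i=4, x='y': counts = {'y': 4, 'z': 1, 'x': 5}
i=5, x='y': counts = {'y': 9, 'z': 1, 'x': 5}
i=6, x='y': counts = {'y': 15, 'z': 1, 'x': 5}
i=7, x='z': counts = {'y': 15, 'z': 8, 'x': 5}
i=8, x='x': counts = {'y': 15, 'z': 8, 'x': 13}
i=9, x='y': counts = {'y': 24, 'z': 8, 'x': 13}

{'y': 24, 'z': 8, 'x': 13}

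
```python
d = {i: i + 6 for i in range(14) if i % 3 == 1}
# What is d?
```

{1: 7, 4: 10, 7: 13, 10: 16, 13: 19}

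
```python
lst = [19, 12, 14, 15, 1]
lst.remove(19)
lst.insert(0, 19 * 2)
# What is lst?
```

After line 1: lst = [19, 12, 14, 15, 1]
After line 2 (remove first 19): lst = [12, 14, 15, 1]
After line 3 (insert 38 at index 0): lst = [38, 12, 14, 15, 1]

[38, 12, 14, 15, 1]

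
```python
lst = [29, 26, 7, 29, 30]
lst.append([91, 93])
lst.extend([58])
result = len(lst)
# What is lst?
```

After line 1: lst = [29, 26, 7, 29, 30]
After line 2 (append adds [91, 93] as single element): lst = [29, 26, 7, 29, 30, [91, 93]]
After line 3 (extend unpacks [58], adds 58): lst = [29, 26, 7, 29, 30, [91, 93], 58]
After line 4: result = len(lst) = 7

[29, 26, 7, 29, 30, [91, 93], 58]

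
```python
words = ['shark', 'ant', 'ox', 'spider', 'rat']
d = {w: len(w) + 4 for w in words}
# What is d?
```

{'shark': 9, 'ant': 7, 'ox': 6, 'spider': 10, 'rat': 7}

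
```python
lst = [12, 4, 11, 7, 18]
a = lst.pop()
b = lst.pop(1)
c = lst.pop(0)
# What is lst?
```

After line 1: lst = [12, 4, 11, 7, 18]
After line 2 (pop() -> a = 18): lst = [12, 4, 11, 7]
After line 3 (pop(1) -> b = 4): lst = [12, 11, 7]
After line 4 (pop(0) -> c = 12): lst = [11, 7]

[11, 7]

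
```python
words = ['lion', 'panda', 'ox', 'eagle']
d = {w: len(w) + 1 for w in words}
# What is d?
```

{'lion': 5, 'panda': 6, 'ox': 3, 'eagle': 6}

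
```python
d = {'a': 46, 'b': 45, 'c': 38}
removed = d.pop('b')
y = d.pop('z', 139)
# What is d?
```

After line 1: d = {'a': 46, 'b': 45, 'c': 38}
After line 2 (pop 'b' returns 45): d = {'a': 46, 'c': 38}, removed = 45
After line 3 (pop 'z' missing, returns default 139): d = {'a': 46, 'c': 38}, y = 139

{'a': 46, 'c': 38}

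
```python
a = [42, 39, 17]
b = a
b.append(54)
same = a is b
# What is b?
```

After line 1: a = [42, 39, 17]
After line 2 (b = a is an alias, same object): a = [42, 39, 17], b = [42, 39, 17]
After line 3 (b.append mutates the shared list): a = [42, 39, 17, 54], b = [42, 39, 17, 54]
After line 4 (same = a is b; same object -> True): same = True

[42, 39, 17, 54]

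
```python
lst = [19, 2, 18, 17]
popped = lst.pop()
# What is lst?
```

[19, 2, 18]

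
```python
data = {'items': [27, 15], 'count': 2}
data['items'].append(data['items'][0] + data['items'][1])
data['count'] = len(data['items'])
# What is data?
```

After line 1: data = {'items': [27, 15], 'count': 2}
After line 2 (append 27 + 15 = 42): data = {'items': [27, 15, 42], 'count': 2}
After line 3 (count = len(items) = 3): data = {'items': [27, 15, 42], 'count': 3}

{'items': [27, 15, 42], 'count': 3}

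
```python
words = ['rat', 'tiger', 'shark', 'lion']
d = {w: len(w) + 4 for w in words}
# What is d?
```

{'rat': 7, 'tiger': 9, 'shark': 9, 'lion': 8}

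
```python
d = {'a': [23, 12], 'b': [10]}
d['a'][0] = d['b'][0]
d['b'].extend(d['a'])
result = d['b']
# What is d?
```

After line 1: d = {'a': [23, 12], 'b': [10]}
After line 2 (a[0] = b[0] = 10): d = {'a': [10, 12], 'b': [10]}
After line 3 (b.extend(a) appends [10, 12]): d = {'a': [10, 12], 'b': [10, 10, 12]}
After line 4: result = d['b'] = [10, 10, 12]

{'a': [10, 12], 'b': [10, 10, 12]}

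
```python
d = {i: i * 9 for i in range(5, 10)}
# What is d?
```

{5: 45, 6: 54, 7: 63, 8: 72, 9: 81}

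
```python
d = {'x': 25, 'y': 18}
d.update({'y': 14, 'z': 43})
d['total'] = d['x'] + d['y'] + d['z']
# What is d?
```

After line 1: d = {'x': 25, 'y': 18}
After line 2 (y overwritten, z added): d = {'x': 25, 'y': 14, 'z': 43}
After line 3 (total = 25 + 14 + 43 = 82): d = {'x': 25, 'y': 14, 'z': 43, 'total': 82}

{'x': 25, 'y': 14, 'z': 43, 'total': 82}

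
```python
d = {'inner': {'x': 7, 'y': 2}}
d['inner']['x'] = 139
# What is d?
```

After line 1: d = {'inner': {'x': 7, 'y': 2}}
After line 2 (inner x overwritten): d = {'inner': {'x': 139, 'y': 2}}

{'inner': {'x': 139, 'y': 2}}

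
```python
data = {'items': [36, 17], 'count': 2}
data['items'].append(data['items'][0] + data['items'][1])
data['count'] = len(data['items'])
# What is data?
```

After line 1: data = {'items': [36, 17], 'count': 2}
After line 2 (append 36 + 17 = 53): data = {'items': [36, 17, 53], 'count': 2}
After line 3 (count = len(items) = 3): data = {'items': [36, 17, 53], 'count': 3}

{'items': [36, 17, 53], 'count': 3}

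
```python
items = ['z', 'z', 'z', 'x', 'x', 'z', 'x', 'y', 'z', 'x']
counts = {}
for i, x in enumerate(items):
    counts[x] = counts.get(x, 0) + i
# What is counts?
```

Initial: counts = {}, items = ['z', 'z', 'z', 'x', 'x', 'z', 'x', 'y', 'z', 'x']
i=0, x='z': counts = {'z': 0}
i=1, x='z': counts = {'z': 1}
i=2, x='z': counts = {'z': 3}
i=3, x='x': counts = {'z': 3, 'x': 3}
i=4, x='x': counts = {'z': 3, 'x': 7}
i=5, x='z': counts = {'z': 8, 'x': 7}
i=6, x='x': counts = {'z': 8, 'x': 13}
i=7, x='y': counts = {'z': 8, 'x': 13, 'y': 7}
i=8, x='z': counts = {'z': 16, 'x': 13, 'y': 7}
i=9, x='x': counts = {'z': 16, 'x': 22, 'y': 7}

{'z': 16, 'x': 22, 'y': 7}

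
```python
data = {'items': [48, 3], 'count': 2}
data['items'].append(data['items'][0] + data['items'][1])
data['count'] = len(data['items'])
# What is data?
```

After line 1: data = {'items': [48, 3], 'count': 2}
After line 2 (append 48 + 3 = 51): data = {'items': [48, 3, 51], 'count': 2}
After line 3 (count = len(items) = 3): data = {'items': [48, 3, 51], 'count': 3}

{'items': [48, 3, 51], 'count': 3}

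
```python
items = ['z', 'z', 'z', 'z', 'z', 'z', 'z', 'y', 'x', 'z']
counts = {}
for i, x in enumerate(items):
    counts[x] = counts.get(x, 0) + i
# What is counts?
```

Initial: counts = {}, items = ['z', 'z', 'z', 'z', 'z', 'z', 'z', 'y', 'x', 'z']
i=0, x='z': counts = {'z': 0}
i=1, x='z': counts = {'z': 1}
i=2, x='z': counts = {'z': 3}
i=3, x='z': counts = {'z': 6}
i=4, x='z': counts = {'z': 10}
i=5, x='z': counts = {'z': 15}
i=6, x='z': counts = {'z': 21}
i=7, x='y': counts = {'z': 21, 'y': 7}
i=8, x='x': counts = {'z': 21, 'y': 7, 'x': 8}
i=9, x='z': counts = {'z': 30, 'y': 7, 'x': 8}

{'z': 30, 'y': 7, 'x': 8}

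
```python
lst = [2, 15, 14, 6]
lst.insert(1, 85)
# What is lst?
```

[2, 85, 15, 14, 6]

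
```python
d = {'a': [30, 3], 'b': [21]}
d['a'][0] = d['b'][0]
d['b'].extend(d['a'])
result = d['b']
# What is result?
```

After line 1: d = {'a': [30, 3], 'b': [21]}
After line 2 (a[0] = b[0] = 21): d = {'a': [21, 3], 'b': [21]}
After line 3 (b.extend(a) appends [21, 3]): d = {'a': [21, 3], 'b': [21, 21, 3]}
After line 4: result = d['b'] = [21, 21, 3]

[21, 21, 3]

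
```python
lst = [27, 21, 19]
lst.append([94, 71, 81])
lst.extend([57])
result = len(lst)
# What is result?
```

After line 1: lst = [27, 21, 19]
After line 2 (append adds [94, 71, 81] as single element): lst = [27, 21, 19, [94, 71, 81]]
After line 3 (extend unpacks [57], adds 57): lst = [27, 21, 19, [94, 71, 81], 57]
After line 4: result = len(lst) = 5

5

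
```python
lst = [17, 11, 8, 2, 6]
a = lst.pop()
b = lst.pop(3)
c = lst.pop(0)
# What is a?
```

After line 1: lst = [17, 11, 8, 2, 6]
After line 2 (pop() -> a = 6): lst = [17, 11, 8, 2]
After line 3 (pop(3) -> b = 2): lst = [17, 11, 8]
After line 4 (pop(0) -> c = 17): lst = [11, 8]

6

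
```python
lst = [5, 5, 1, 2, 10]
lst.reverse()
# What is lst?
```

[10, 2, 1, 5, 5]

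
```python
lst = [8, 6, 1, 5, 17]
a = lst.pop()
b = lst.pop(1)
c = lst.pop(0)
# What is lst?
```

After line 1: lst = [8, 6, 1, 5, 17]
After line 2 (pop() -> a = 17): lst = [8, 6, 1, 5]
After line 3 (pop(1) -> b = 6): lst = [8, 1, 5]
After line 4 (pop(0) -> c = 8): lst = [1, 5]

[1, 5]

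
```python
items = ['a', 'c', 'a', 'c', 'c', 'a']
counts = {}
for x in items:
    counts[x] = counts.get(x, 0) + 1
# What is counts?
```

Initial: counts = {}, items = ['a', 'c', 'a', 'c', 'c', 'a']
See 'a': counts = {'a': 1}
See 'c': counts = {'a': 1, 'c': 1}
See 'a': counts = {'a': 2, 'c': 1}
See 'c': counts = {'a': 2, 'c': 2}
See 'c': counts = {'a': 2, 'c': 3}
See 'a': counts = {'a': 3, 'c': 3}

{'a': 3, 'c': 3}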